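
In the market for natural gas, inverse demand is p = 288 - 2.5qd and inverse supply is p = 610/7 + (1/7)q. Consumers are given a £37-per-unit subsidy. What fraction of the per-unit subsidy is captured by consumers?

Consumer share = 35/37

Pre-subsidy: 288 - 2.5q = 610/7 + (1/7)q gives q* = 76 and p* = 98.
With the rebate, buyers effectively pay pb = ps − 37, where ps is the price sellers receive.
On the curves, pb = 288 - 2.5q and ps = 610/7 + (1/7)q; the wedge ps − pb = 37 gives 610/7 + (1/7)q − (288 - 2.5q) = 37, so q' = 90.
Then pb = 288 − 2.5·90 = 63 and ps = 610/7 + (1/7)·90 = 100.
Buyers' price falls by p* − pb = 98 − 63 = 35; sellers' price rises by ps − p* = 100 − 98 = 2.
So consumers capture 35/37 = 35/37 of each unit of subsidy.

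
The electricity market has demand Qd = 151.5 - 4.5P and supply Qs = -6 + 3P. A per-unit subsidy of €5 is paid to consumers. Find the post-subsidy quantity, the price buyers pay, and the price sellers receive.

Pre-subsidy: 151.5 - 4.5P = -6 + 3P gives P* = 21, Q* = 57.
With the rebate, buyers effectively pay Pb = Ps − 5, where Ps is the price sellers receive.
Demand in terms of Ps becomes Qd = 151.5 − 4.5(Ps − 5) = 174 - 4.5Ps. Setting this equal to supply: 174 - 4.5Ps = -6 + 3Ps, so Ps = 24.
Buyers pay Pb = 24 − 5 = 19; Q' = -6 + 3·24 = 66.

Q' = 66; buyers pay €19; sellers receive €24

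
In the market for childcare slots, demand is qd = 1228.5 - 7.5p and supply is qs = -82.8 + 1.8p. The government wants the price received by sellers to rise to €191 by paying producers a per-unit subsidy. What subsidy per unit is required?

At a seller price of 191, quantity supplied is -82.8 + 1.8·191 = 261.
Buyers absorb 261 only when they pay pb with 1228.5 − 7.5·pb = 261, i.e. pb = 129.
s = ps − pb = 191 − 129 = 62.

Required subsidy s = €62 per unit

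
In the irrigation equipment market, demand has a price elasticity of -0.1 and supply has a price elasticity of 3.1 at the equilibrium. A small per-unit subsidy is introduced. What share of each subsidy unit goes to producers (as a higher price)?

For a small subsidy around the equilibrium, the benefit split depends on the relative slopes, which at a point are proportional to the elasticities.
Buyer share = εs/(εs + |εd|) = 3.1/(3.1 + 0.1) = 0.96875; seller share = |εd|/(εs + |εd|) = 0.03125.
So producers capture 0.03125 of the subsidy.

Producer share = 0.03125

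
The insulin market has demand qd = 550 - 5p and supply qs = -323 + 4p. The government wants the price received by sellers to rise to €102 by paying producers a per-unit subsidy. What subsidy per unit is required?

At a seller price of 102, quantity supplied is -323 + 4·102 = 85.
Buyers absorb 85 only when they pay pb with 550 − 5·pb = 85, i.e. pb = 93.
s = ps − pb = 102 − 93 = 9.

Required subsidy s = €9 per unit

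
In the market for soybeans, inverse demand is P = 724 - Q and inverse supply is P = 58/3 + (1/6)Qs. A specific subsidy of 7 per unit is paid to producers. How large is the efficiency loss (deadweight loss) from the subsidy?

Deadweight loss = 21

Pre-subsidy: 724 - Q = 58/3 + (1/6)Q gives Q* = 604 and P* = 120.
With the subsidy, sellers receive Ps = Pb + 7 for each unit, where Pb is the price buyers pay.
On the curves, Pb = 724 - Q and Ps = 58/3 + (1/6)Q; the wedge Ps − Pb = 7 gives 58/3 + (1/6)Q − (724 - Q) = 7, so Q' = 610.
Then Pb = 724 − 1·610 = 114 and Ps = 58/3 + (1/6)·610 = 121.
The subsidy expands output by 610 − 604 = 6 past the efficient level; on those units the gap between marginal cost and willingness to pay runs from 0 up to 7.
DWL = ½ × 7 × 6 = 21.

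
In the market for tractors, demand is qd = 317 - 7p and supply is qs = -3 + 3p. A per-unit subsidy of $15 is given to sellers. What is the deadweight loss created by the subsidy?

Deadweight loss = $236.25

Pre-subsidy: 317 - 7p = -3 + 3p gives p* = 32, q* = 93.
With the subsidy, sellers receive ps = pb + 15 for each unit, where pb is the price buyers pay.
Supply in terms of pb becomes qs = -3 + 3(pb + 15) = 42 + 3pb. Setting this equal to demand: 317 - 7pb = 42 + 3pb, so pb = 27.5.
Sellers receive ps = 27.5 + 15 = 42.5; q' = 317 − 7·27.5 = 124.5.
The subsidy expands output by 124.5 − 93 = 31.5 past the efficient level; on those units the gap between marginal cost and willingness to pay runs from 0 up to 15.
DWL = ½ × 15 × 31.5 = 236.25.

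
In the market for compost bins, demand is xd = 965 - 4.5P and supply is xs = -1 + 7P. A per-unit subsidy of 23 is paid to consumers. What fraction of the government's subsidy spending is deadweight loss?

DWL / government spending = 63/1300

Pre-subsidy: 965 - 4.5P = -1 + 7P gives P* = 84, x* = 587.
With the rebate, buyers effectively pay Pb = Ps − 23, where Ps is the price sellers receive.
Demand in terms of Ps becomes xd = 965 − 4.5(Ps − 23) = 1068.5 - 4.5Ps. Setting this equal to supply: 1068.5 - 4.5Ps = -1 + 7Ps, so Ps = 93.
Buyers pay Pb = 93 − 23 = 70; x' = -1 + 7·93 = 650.
ΔCS = ½(587 + 650)(84 − 70) = 8659; ΔPS = ½(587 + 650)(93 − 84) = 5566.5.
Government spending = 23 × 650 = 14950.
DWL = ½ × 23 × (650 − 587) = 724.5; fraction = 724.5 / 14950 = 63/1300.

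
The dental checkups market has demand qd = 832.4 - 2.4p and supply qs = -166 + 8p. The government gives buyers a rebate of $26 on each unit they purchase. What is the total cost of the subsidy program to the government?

Pre-subsidy: 832.4 - 2.4p = -166 + 8p gives p* = 96, q* = 602.
With the rebate, buyers effectively pay pb = ps − 26, where ps is the price sellers receive.
Demand in terms of ps becomes qd = 832.4 − 2.4(ps − 26) = 894.8 - 2.4ps. Setting this equal to supply: 894.8 - 2.4ps = -166 + 8ps, so ps = 102.
Buyers pay pb = 102 − 26 = 76; q' = -166 + 8·102 = 650.
Government outlay = subsidy × quantity = 26 × 650 = 16900.

Government cost = $16900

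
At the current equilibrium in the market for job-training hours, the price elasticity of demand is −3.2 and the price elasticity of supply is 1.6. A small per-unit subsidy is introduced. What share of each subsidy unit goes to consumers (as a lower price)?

Consumer share = 1/3

For a small subsidy around the equilibrium, the benefit split depends on the relative slopes, which at a point are proportional to the elasticities.
Buyer share = εs/(εs + |εd|) = 1.6/(1.6 + 3.2) = 1/3; seller share = |εd|/(εs + |εd|) = 2/3.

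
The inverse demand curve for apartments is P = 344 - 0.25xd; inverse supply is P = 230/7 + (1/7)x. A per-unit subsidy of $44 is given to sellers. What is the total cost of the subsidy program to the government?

Government cost = $39776

Pre-subsidy: 344 - 0.25x = 230/7 + (1/7)x gives x* = 792 and P* = 146.
With the subsidy, sellers receive Ps = Pb + 44 for each unit, where Pb is the price buyers pay.
On the curves, Pb = 344 - 0.25x and Ps = 230/7 + (1/7)x; the wedge Ps − Pb = 44 gives 230/7 + (1/7)x − (344 - 0.25x) = 44, so x' = 904.
Then Pb = 344 − 0.25·904 = 118 and Ps = 230/7 + (1/7)·904 = 162.
Government outlay = subsidy × quantity = 44 × 904 = 39776.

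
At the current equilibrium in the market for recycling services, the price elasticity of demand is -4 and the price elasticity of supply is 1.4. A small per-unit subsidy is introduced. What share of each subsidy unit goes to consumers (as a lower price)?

For a small subsidy around the equilibrium, the benefit split depends on the relative slopes, which at a point are proportional to the elasticities.
Buyer share = εs/(εs + |εd|) = 1.4/(1.4 + 4) = 7/27; seller share = |εd|/(εs + |εd|) = 20/27.

Consumer share = 7/27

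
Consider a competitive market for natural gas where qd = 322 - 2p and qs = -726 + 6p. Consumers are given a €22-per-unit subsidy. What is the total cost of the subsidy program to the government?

Pre-subsidy: 322 - 2p = -726 + 6p gives p* = 131, q* = 60.
With the rebate, buyers effectively pay pb = ps − 22, where ps is the price sellers receive.
Demand in terms of ps becomes qd = 322 − 2(ps − 22) = 366 - 2ps. Setting this equal to supply: 366 - 2ps = -726 + 6ps, so ps = 136.5.
Buyers pay pb = 136.5 − 22 = 114.5; q' = -726 + 6·136.5 = 93.
Government outlay = subsidy × quantity = 22 × 93 = 2046.

Government cost = €2046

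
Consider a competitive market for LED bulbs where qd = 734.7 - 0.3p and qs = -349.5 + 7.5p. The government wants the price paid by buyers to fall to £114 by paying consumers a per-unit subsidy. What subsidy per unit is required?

At a buyer price of 114, quantity demanded is 734.7 − 0.3·114 = 700.5.
Sellers supply 700.5 only when they receive ps with -349.5 + 7.5·ps = 700.5, i.e. ps = 140.
s = ps − pb = 140 − 114 = 26.

Required subsidy s = £26 per unit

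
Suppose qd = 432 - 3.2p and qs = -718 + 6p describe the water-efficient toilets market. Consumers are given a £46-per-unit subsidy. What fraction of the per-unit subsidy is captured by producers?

Pre-subsidy: 432 - 3.2p = -718 + 6p gives p* = 125, q* = 32.
With the rebate, buyers effectively pay pb = ps − 46, where ps is the price sellers receive.
Demand in terms of ps becomes qd = 432 − 3.2(ps − 46) = 579.2 - 3.2ps. Setting this equal to supply: 579.2 - 3.2ps = -718 + 6ps, so ps = 141.
Buyers pay pb = 141 − 46 = 95; q' = -718 + 6·141 = 128.
Buyers' price falls by p* − pb = 125 − 95 = 30; sellers' price rises by ps − p* = 141 − 125 = 16.
So producers capture 16/46 = 8/23 of each unit of subsidy.

Producer share = 8/23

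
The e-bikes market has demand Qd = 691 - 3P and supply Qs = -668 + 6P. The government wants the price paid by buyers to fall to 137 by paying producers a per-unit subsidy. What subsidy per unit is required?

At a buyer price of 137, quantity demanded is 691 − 3·137 = 280.
Sellers supply 280 only when they receive Ps with -668 + 6·Ps = 280, i.e. Ps = 158.
s = Ps − Pb = 158 − 137 = 21.

Required subsidy s = 21 per unit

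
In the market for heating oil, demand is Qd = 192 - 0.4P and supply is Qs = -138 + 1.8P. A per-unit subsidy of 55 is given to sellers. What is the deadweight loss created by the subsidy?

Deadweight loss = 495

Pre-subsidy: 192 - 0.4P = -138 + 1.8P gives P* = 150, Q* = 132.
With the subsidy, sellers receive Ps = Pb + 55 for each unit, where Pb is the price buyers pay.
Supply in terms of Pb becomes Qs = -138 + 1.8(Pb + 55) = -39 + 1.8Pb. Setting this equal to demand: 192 - 0.4Pb = -39 + 1.8Pb, so Pb = 105.
Sellers receive Ps = 105 + 55 = 160; Q' = 192 − 0.4·105 = 150.
The subsidy expands output by 150 − 132 = 18 past the efficient level; on those units the gap between marginal cost and willingness to pay runs from 0 up to 55.
DWL = ½ × 55 × 18 = 495.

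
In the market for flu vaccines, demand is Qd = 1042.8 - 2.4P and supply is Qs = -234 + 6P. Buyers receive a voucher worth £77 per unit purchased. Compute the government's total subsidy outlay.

Pre-subsidy: 1042.8 - 2.4P = -234 + 6P gives P* = 152, Q* = 678.
With the rebate, buyers effectively pay Pb = Ps − 77, where Ps is the price sellers receive.
Demand in terms of Ps becomes Qd = 1042.8 − 2.4(Ps − 77) = 1227.6 - 2.4Ps. Setting this equal to supply: 1227.6 - 2.4Ps = -234 + 6Ps, so Ps = 174.
Buyers pay Pb = 174 − 77 = 97; Q' = -234 + 6·174 = 810.
Government outlay = subsidy × quantity = 77 × 810 = 62370.

Government cost = £62370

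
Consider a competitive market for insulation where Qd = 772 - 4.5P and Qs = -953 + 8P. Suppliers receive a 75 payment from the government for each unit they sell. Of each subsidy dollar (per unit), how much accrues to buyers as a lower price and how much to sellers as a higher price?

Buyers gain 48 per unit; sellers gain 27 per unit

Pre-subsidy: 772 - 4.5P = -953 + 8P gives P* = 138, Q* = 151.
With the subsidy, sellers receive Ps = Pb + 75 for each unit, where Pb is the price buyers pay.
Supply in terms of Pb becomes Qs = -953 + 8(Pb + 75) = -353 + 8Pb. Setting this equal to demand: 772 - 4.5Pb = -353 + 8Pb, so Pb = 90.
Sellers receive Ps = 90 + 75 = 165; Q' = 772 − 4.5·90 = 367.
Buyers' price falls by P* − Pb = 138 − 90 = 48; sellers' price rises by Ps − P* = 165 − 138 = 27.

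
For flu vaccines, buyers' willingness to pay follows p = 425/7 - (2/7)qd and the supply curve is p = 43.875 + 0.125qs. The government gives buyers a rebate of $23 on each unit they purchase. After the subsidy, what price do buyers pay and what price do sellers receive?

Pre-subsidy: 425/7 - (2/7)q = 43.875 + 0.125q gives q* = 41 and p* = 49.
With the rebate, buyers effectively pay pb = ps − 23, where ps is the price sellers receive.
On the curves, pb = 425/7 - (2/7)q and ps = 43.875 + 0.125q; the wedge ps − pb = 23 gives 43.875 + 0.125q − (425/7 - (2/7)q) = 23, so q' = 97.
Then pb = 425/7 − (2/7)·97 = 33 and ps = 43.875 + 0.125·97 = 56.

Buyers pay $33; sellers receive $56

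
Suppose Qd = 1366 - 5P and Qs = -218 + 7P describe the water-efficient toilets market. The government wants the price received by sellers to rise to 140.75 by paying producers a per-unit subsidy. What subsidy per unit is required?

At a seller price of 140.75, quantity supplied is -218 + 7·140.75 = 767.25.
Buyers absorb 767.25 only when they pay Pb with 1366 − 5·Pb = 767.25, i.e. Pb = 119.75.
s = Ps − Pb = 140.75 − 119.75 = 21.

Required subsidy s = 21 per unit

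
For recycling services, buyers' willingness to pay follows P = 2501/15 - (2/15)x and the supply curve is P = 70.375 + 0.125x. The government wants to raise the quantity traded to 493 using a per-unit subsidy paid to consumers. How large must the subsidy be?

At x = 493, from the demand curve buyers pay Pb = 2501/15 − (2/15)·493 = 101; from the supply curve sellers need Ps = 70.375 + 0.125·493 = 132.
The subsidy must fill the gap: s = Ps − Pb = 132 − 101 = 31.

Required subsidy s = 31 per unit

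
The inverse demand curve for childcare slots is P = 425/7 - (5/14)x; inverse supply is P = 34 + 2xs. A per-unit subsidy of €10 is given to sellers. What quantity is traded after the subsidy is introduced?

Pre-subsidy: 425/7 - (5/14)x = 34 + 2x gives x* = 34/3 and P* = 170/3.
With the subsidy, sellers receive Ps = Pb + 10 for each unit, where Pb is the price buyers pay.
On the curves, Pb = 425/7 - (5/14)x and Ps = 34 + 2x; the wedge Ps − Pb = 10 gives 34 + 2x − (425/7 - (5/14)x) = 10, so x' = 514/33.
Then Pb = 425/7 − (5/14)·(514/33) = 1820/33 and Ps = 34 + 2·(514/33) = 2150/33.

x' = 514/33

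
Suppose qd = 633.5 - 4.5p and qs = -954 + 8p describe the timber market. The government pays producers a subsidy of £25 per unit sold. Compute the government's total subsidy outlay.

Government cost = £3350

Pre-subsidy: 633.5 - 4.5p = -954 + 8p gives p* = 127, q* = 62.
With the subsidy, sellers receive ps = pb + 25 for each unit, where pb is the price buyers pay.
Supply in terms of pb becomes qs = -954 + 8(pb + 25) = -754 + 8pb. Setting this equal to demand: 633.5 - 4.5pb = -754 + 8pb, so pb = 111.
Sellers receive ps = 111 + 25 = 136; q' = 633.5 − 4.5·111 = 134.
Government outlay = subsidy × quantity = 25 × 134 = 3350.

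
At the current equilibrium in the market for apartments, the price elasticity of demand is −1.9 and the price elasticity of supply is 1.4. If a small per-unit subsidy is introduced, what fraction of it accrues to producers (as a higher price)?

Producer share = 19/33

For a small subsidy around the equilibrium, the benefit split depends on the relative slopes, which at a point are proportional to the elasticities.
Buyer share = εs/(εs + |εd|) = 1.4/(1.4 + 1.9) = 14/33; seller share = |εd|/(εs + |εd|) = 19/33.
So producers capture 19/33 of the subsidy.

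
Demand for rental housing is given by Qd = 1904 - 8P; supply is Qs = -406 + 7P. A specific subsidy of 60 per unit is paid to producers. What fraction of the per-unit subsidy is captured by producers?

Producer share = 8/15

Pre-subsidy: 1904 - 8P = -406 + 7P gives P* = 154, Q* = 672.
With the subsidy, sellers receive Ps = Pb + 60 for each unit, where Pb is the price buyers pay.
Supply in terms of Pb becomes Qs = -406 + 7(Pb + 60) = 14 + 7Pb. Setting this equal to demand: 1904 - 8Pb = 14 + 7Pb, so Pb = 126.
Sellers receive Ps = 126 + 60 = 186; Q' = 1904 − 8·126 = 896.
Buyers' price falls by P* − Pb = 154 − 126 = 28; sellers' price rises by Ps − P* = 186 − 154 = 32.
So producers capture 32/60 = 8/15 of each unit of subsidy.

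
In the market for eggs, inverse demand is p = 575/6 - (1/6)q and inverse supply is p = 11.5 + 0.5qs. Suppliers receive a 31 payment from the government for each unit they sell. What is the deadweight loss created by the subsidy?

Pre-subsidy: 575/6 - (1/6)q = 11.5 + 0.5q gives q* = 126.5 and p* = 74.75.
With the subsidy, sellers receive ps = pb + 31 for each unit, where pb is the price buyers pay.
On the curves, pb = 575/6 - (1/6)q and ps = 11.5 + 0.5q; the wedge ps − pb = 31 gives 11.5 + 0.5q − (575/6 - (1/6)q) = 31, so q' = 173.
Then pb = 575/6 − (1/6)·173 = 67 and ps = 11.5 + 0.5·173 = 98.
The subsidy expands output by 173 − 126.5 = 46.5 past the efficient level; on those units the gap between marginal cost and willingness to pay runs from 0 up to 31.
DWL = ½ × 31 × 46.5 = 720.75.

Deadweight loss = 720.75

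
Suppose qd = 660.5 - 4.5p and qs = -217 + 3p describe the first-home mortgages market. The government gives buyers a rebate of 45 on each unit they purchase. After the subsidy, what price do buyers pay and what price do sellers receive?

Pre-subsidy: 660.5 - 4.5p = -217 + 3p gives p* = 117, q* = 134.
With the rebate, buyers effectively pay pb = ps − 45, where ps is the price sellers receive.
Demand in terms of ps becomes qd = 660.5 − 4.5(ps − 45) = 863 - 4.5ps. Setting this equal to supply: 863 - 4.5ps = -217 + 3ps, so ps = 144.
Buyers pay pb = 144 − 45 = 99; q' = -217 + 3·144 = 215.

Buyers pay 99; sellers receive 144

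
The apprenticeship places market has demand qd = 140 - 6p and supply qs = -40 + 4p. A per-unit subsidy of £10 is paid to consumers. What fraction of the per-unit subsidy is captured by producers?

Pre-subsidy: 140 - 6p = -40 + 4p gives p* = 18, q* = 32.
With the rebate, buyers effectively pay pb = ps − 10, where ps is the price sellers receive.
Demand in terms of ps becomes qd = 140 − 6(ps − 10) = 200 - 6ps. Setting this equal to supply: 200 - 6ps = -40 + 4ps, so ps = 24.
Buyers pay pb = 24 − 10 = 14; q' = -40 + 4·24 = 56.
Buyers' price falls by p* − pb = 18 − 14 = 4; sellers' price rises by ps − p* = 24 − 18 = 6.
So producers capture 6/10 = 0.6 of each unit of subsidy.

Producer share = 0.6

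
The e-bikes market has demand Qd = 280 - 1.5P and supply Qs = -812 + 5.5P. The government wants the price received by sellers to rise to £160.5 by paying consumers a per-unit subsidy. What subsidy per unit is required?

At a seller price of 160.5, quantity supplied is -812 + 5.5·160.5 = 70.75.
Buyers absorb 70.75 only when they pay Pb with 280 − 1.5·Pb = 70.75, i.e. Pb = 139.5.
s = Ps − Pb = 160.5 − 139.5 = 21.

Required subsidy s = £21 per unit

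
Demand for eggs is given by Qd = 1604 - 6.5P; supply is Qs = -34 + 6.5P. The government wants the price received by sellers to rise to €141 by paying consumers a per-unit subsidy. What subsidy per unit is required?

Required subsidy s = €30 per unit

At a seller price of 141, quantity supplied is -34 + 6.5·141 = 882.5.
Buyers absorb 882.5 only when they pay Pb with 1604 − 6.5·Pb = 882.5, i.e. Pb = 111.
s = Ps − Pb = 141 − 111 = 30.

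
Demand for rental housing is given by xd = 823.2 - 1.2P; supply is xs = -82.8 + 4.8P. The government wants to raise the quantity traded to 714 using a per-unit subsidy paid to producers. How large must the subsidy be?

Required subsidy s = 75 per unit

At x = 714, invert demand for the buyer price: Pb = (823.2 − 714)/1.2 = 91; invert supply for the seller price: Ps = (714 − (-82.8))/4.8 = 166.
The subsidy must fill the gap: s = Ps − Pb = 166 − 91 = 75.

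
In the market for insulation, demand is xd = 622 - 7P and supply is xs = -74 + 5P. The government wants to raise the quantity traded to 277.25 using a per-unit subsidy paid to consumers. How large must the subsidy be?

Required subsidy s = 21 per unit

At x = 277.25, invert demand for the buyer price: Pb = (622 − 277.25)/7 = 49.25; invert supply for the seller price: Ps = (277.25 − (-74))/5 = 70.25.
The subsidy must fill the gap: s = Ps − Pb = 70.25 − 49.25 = 21.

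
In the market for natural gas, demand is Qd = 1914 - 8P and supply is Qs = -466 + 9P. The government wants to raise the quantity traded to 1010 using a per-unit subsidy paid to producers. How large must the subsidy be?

At Q = 1010, invert demand for the buyer price: Pb = (1914 − 1010)/8 = 113; invert supply for the seller price: Ps = (1010 − (-466))/9 = 164.
The subsidy must fill the gap: s = Ps − Pb = 164 − 113 = 51.

Required subsidy s = 51 per unit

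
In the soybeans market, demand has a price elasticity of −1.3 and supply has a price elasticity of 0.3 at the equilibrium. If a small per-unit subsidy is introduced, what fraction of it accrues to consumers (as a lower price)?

Consumer share = 0.1875

For a small subsidy around the equilibrium, the benefit split depends on the relative slopes, which at a point are proportional to the elasticities.
Buyer share = εs/(εs + |εd|) = 0.3/(0.3 + 1.3) = 0.1875; seller share = |εd|/(εs + |εd|) = 0.8125.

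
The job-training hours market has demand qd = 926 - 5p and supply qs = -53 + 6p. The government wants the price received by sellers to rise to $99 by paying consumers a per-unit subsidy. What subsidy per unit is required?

At a seller price of 99, quantity supplied is -53 + 6·99 = 541.
Buyers absorb 541 only when they pay pb with 926 − 5·pb = 541, i.e. pb = 77.
s = ps − pb = 99 − 77 = 22.

Required subsidy s = $22 per unit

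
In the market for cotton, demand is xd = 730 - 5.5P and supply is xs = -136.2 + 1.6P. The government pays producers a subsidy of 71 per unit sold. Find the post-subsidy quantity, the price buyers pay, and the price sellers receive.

Pre-subsidy: 730 - 5.5P = -136.2 + 1.6P gives P* = 122, x* = 59.
With the subsidy, sellers receive Ps = Pb + 71 for each unit, where Pb is the price buyers pay.
Supply in terms of Pb becomes xs = -136.2 + 1.6(Pb + 71) = -22.6 + 1.6Pb. Setting this equal to demand: 730 - 5.5Pb = -22.6 + 1.6Pb, so Pb = 106.
Sellers receive Ps = 106 + 71 = 177; x' = 730 − 5.5·106 = 147.

x' = 147; buyers pay 106; sellers receive 177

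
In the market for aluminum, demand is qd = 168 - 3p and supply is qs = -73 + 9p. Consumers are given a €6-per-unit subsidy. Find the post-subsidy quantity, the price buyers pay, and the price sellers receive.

Pre-subsidy: 168 - 3p = -73 + 9p gives p* = 241/12, q* = 107.75.
With the rebate, buyers effectively pay pb = ps − 6, where ps is the price sellers receive.
Demand in terms of ps becomes qd = 168 − 3(ps − 6) = 186 - 3ps. Setting this equal to supply: 186 - 3ps = -73 + 9ps, so ps = 259/12.
Buyers pay pb = 259/12 − 6 = 187/12; q' = -73 + 9·(259/12) = 121.25.

q' = 121.25; buyers pay 187/12; sellers receive 259/12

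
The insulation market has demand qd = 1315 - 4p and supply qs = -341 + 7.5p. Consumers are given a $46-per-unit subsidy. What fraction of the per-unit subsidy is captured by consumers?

Pre-subsidy: 1315 - 4p = -341 + 7.5p gives p* = 144, q* = 739.
With the rebate, buyers effectively pay pb = ps − 46, where ps is the price sellers receive.
Demand in terms of ps becomes qd = 1315 − 4(ps − 46) = 1499 - 4ps. Setting this equal to supply: 1499 - 4ps = -341 + 7.5ps, so ps = 160.
Buyers pay pb = 160 − 46 = 114; q' = -341 + 7.5·160 = 859.
Buyers' price falls by p* − pb = 144 − 114 = 30; sellers' price rises by ps − p* = 160 − 144 = 16.
So consumers capture 30/46 = 15/23 of each unit of subsidy.

Consumer share = 15/23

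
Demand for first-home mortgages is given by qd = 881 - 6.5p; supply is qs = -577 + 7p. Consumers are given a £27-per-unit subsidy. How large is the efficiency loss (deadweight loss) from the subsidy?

Deadweight loss = £1228.5

Pre-subsidy: 881 - 6.5p = -577 + 7p gives p* = 108, q* = 179.
With the rebate, buyers effectively pay pb = ps − 27, where ps is the price sellers receive.
Demand in terms of ps becomes qd = 881 − 6.5(ps − 27) = 1056.5 - 6.5ps. Setting this equal to supply: 1056.5 - 6.5ps = -577 + 7ps, so ps = 121.
Buyers pay pb = 121 − 27 = 94; q' = -577 + 7·121 = 270.
The subsidy expands output by 270 − 179 = 91 past the efficient level; on those units the gap between marginal cost and willingness to pay runs from 0 up to 27.
DWL = ½ × 27 × 91 = 1228.5.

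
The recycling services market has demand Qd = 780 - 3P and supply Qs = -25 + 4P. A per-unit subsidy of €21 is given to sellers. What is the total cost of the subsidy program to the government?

Government cost = €9891

Pre-subsidy: 780 - 3P = -25 + 4P gives P* = 115, Q* = 435.
With the subsidy, sellers receive Ps = Pb + 21 for each unit, where Pb is the price buyers pay.
Supply in terms of Pb becomes Qs = -25 + 4(Pb + 21) = 59 + 4Pb. Setting this equal to demand: 780 - 3Pb = 59 + 4Pb, so Pb = 103.
Sellers receive Ps = 103 + 21 = 124; Q' = 780 − 3·103 = 471.
Government outlay = subsidy × quantity = 21 × 471 = 9891.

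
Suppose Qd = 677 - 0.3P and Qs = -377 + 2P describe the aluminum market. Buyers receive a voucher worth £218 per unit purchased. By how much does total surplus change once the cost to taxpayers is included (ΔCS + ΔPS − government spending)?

Net change in total surplus = -142572/23

Pre-subsidy: 677 - 0.3P = -377 + 2P gives P* = 10540/23, Q* = 12409/23.
With the rebate, buyers effectively pay Pb = Ps − 218, where Ps is the price sellers receive.
Demand in terms of Ps becomes Qd = 677 − 0.3(Ps − 218) = 742.4 - 0.3Ps. Setting this equal to supply: 742.4 - 0.3Ps = -377 + 2Ps, so Ps = 11194/23.
Buyers pay Pb = 11194/23 − 218 = 6180/23; Q' = -377 + 2·(11194/23) = 13717/23.
ΔCS = ½(12409/23 + 13717/23)(10540/23 − 6180/23) = 56954680/529; ΔPS = ½(12409/23 + 13717/23)(11194/23 − 10540/23) = 8543202/529.
Government spending = 218 × 13717/23 = 2990306/23.
Net change = 56954680/529 + 8543202/529 − 2990306/23 = -142572/23. The loss equals the DWL triangle ½·218·1308/23.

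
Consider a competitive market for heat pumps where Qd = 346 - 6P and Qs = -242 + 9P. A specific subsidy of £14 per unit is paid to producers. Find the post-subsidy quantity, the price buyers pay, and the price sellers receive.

Q' = 161.2; buyers pay £30.8; sellers receive £44.8

Pre-subsidy: 346 - 6P = -242 + 9P gives P* = 39.2, Q* = 110.8.
With the subsidy, sellers receive Ps = Pb + 14 for each unit, where Pb is the price buyers pay.
Supply in terms of Pb becomes Qs = -242 + 9(Pb + 14) = -116 + 9Pb. Setting this equal to demand: 346 - 6Pb = -116 + 9Pb, so Pb = 30.8.
Sellers receive Ps = 30.8 + 14 = 44.8; Q' = 346 − 6·30.8 = 161.2.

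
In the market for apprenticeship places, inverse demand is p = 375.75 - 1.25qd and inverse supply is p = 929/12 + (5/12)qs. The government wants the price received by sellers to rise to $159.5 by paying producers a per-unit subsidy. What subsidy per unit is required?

At a seller price of 159.5, quantity supplied is -185.8 + 2.4·159.5 = 197.
Buyers absorb 197 only when they pay pb = 375.75 − 1.25·197 = 129.5.
s = ps − pb = 159.5 − 129.5 = 30.

Required subsidy s = $30 per unit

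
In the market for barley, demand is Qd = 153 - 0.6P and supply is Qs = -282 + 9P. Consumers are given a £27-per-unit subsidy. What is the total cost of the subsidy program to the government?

Government cost = £3807

Pre-subsidy: 153 - 0.6P = -282 + 9P gives P* = 45.3125, Q* = 125.8125.
With the rebate, buyers effectively pay Pb = Ps − 27, where Ps is the price sellers receive.
Demand in terms of Ps becomes Qd = 153 − 0.6(Ps − 27) = 169.2 - 0.6Ps. Setting this equal to supply: 169.2 - 0.6Ps = -282 + 9Ps, so Ps = 47.
Buyers pay Pb = 47 − 27 = 20; Q' = -282 + 9·47 = 141.
Government outlay = subsidy × quantity = 27 × 141 = 3807.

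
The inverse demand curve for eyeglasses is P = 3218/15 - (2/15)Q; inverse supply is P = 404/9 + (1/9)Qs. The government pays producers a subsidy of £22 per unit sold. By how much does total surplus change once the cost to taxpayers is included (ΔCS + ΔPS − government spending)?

Pre-subsidy: 3218/15 - (2/15)Q = 404/9 + (1/9)Q gives Q* = 694 and P* = 122.
With the subsidy, sellers receive Ps = Pb + 22 for each unit, where Pb is the price buyers pay.
On the curves, Pb = 3218/15 - (2/15)Q and Ps = 404/9 + (1/9)Q; the wedge Ps − Pb = 22 gives 404/9 + (1/9)Q − (3218/15 - (2/15)Q) = 22, so Q' = 784.
Then Pb = 3218/15 − (2/15)·784 = 110 and Ps = 404/9 + (1/9)·784 = 132.
ΔCS = ½(694 + 784)(122 − 110) = 8868; ΔPS = ½(694 + 784)(132 − 122) = 7390.
Government spending = 22 × 784 = 17248.
Net change = 8868 + 7390 − 17248 = -990. The loss equals the DWL triangle ½·22·90.

Net change in total surplus = -£990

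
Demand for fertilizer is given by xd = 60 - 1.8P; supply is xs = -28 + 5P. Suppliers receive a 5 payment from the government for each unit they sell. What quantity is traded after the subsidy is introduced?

x' = 1473/34

Pre-subsidy: 60 - 1.8P = -28 + 5P gives P* = 220/17, x* = 624/17.
With the subsidy, sellers receive Ps = Pb + 5 for each unit, where Pb is the price buyers pay.
Supply in terms of Pb becomes xs = -28 + 5(Pb + 5) = -3 + 5Pb. Setting this equal to demand: 60 - 1.8Pb = -3 + 5Pb, so Pb = 315/34.
Sellers receive Ps = 315/34 + 5 = 485/34; x' = 60 − 1.8·(315/34) = 1473/34.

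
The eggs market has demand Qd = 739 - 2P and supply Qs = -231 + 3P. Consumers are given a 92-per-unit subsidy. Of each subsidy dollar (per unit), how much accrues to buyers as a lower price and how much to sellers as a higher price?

Buyers gain 55.2 per unit; sellers gain 36.8 per unit

Pre-subsidy: 739 - 2P = -231 + 3P gives P* = 194, Q* = 351.
With the rebate, buyers effectively pay Pb = Ps − 92, where Ps is the price sellers receive.
Demand in terms of Ps becomes Qd = 739 − 2(Ps − 92) = 923 - 2Ps. Setting this equal to supply: 923 - 2Ps = -231 + 3Ps, so Ps = 230.8.
Buyers pay Pb = 230.8 − 92 = 138.8; Q' = -231 + 3·230.8 = 461.4.
Buyers' price falls by P* − Pb = 194 − 138.8 = 55.2; sellers' price rises by Ps − P* = 230.8 − 194 = 36.8.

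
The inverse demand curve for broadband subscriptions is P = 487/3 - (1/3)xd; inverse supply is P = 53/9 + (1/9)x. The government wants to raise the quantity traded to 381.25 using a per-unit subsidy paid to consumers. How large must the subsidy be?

Required subsidy s = 13 per unit

At x = 381.25, from the demand curve buyers pay Pb = 487/3 − (1/3)·381.25 = 35.25; from the supply curve sellers need Ps = 53/9 + (1/9)·381.25 = 48.25.
The subsidy must fill the gap: s = Ps − Pb = 48.25 − 35.25 = 13.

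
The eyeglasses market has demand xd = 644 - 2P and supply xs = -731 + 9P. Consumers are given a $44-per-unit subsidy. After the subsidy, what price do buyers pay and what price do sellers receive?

Pre-subsidy: 644 - 2P = -731 + 9P gives P* = 125, x* = 394.
With the rebate, buyers effectively pay Pb = Ps − 44, where Ps is the price sellers receive.
Demand in terms of Ps becomes xd = 644 − 2(Ps − 44) = 732 - 2Ps. Setting this equal to supply: 732 - 2Ps = -731 + 9Ps, so Ps = 133.
Buyers pay Pb = 133 − 44 = 89; x' = -731 + 9·133 = 466.

Buyers pay $89; sellers receive $133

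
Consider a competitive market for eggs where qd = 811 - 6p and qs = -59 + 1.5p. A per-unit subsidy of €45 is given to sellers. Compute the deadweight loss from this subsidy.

Pre-subsidy: 811 - 6p = -59 + 1.5p gives p* = 116, q* = 115.
With the subsidy, sellers receive ps = pb + 45 for each unit, where pb is the price buyers pay.
Supply in terms of pb becomes qs = -59 + 1.5(pb + 45) = 8.5 + 1.5pb. Setting this equal to demand: 811 - 6pb = 8.5 + 1.5pb, so pb = 107.
Sellers receive ps = 107 + 45 = 152; q' = 811 − 6·107 = 169.
The subsidy expands output by 169 − 115 = 54 past the efficient level; on those units the gap between marginal cost and willingness to pay runs from 0 up to 45.
DWL = ½ × 45 × 54 = 1215.

Deadweight loss = €1215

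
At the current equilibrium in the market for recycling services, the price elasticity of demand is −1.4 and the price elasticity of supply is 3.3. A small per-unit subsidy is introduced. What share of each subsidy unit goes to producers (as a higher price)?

Producer share = 14/47

For a small subsidy around the equilibrium, the benefit split depends on the relative slopes, which at a point are proportional to the elasticities.
Buyer share = εs/(εs + |εd|) = 3.3/(3.3 + 1.4) = 33/47; seller share = |εd|/(εs + |εd|) = 14/47.
So producers capture 14/47 of the subsidy.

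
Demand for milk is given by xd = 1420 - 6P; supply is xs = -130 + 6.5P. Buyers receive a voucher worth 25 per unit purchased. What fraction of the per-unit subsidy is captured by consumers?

Consumer share = 0.52

Pre-subsidy: 1420 - 6P = -130 + 6.5P gives P* = 124, x* = 676.
With the rebate, buyers effectively pay Pb = Ps − 25, where Ps is the price sellers receive.
Demand in terms of Ps becomes xd = 1420 − 6(Ps − 25) = 1570 - 6Ps. Setting this equal to supply: 1570 - 6Ps = -130 + 6.5Ps, so Ps = 136.
Buyers pay Pb = 136 − 25 = 111; x' = -130 + 6.5·136 = 754.
Buyers' price falls by P* − Pb = 124 − 111 = 13; sellers' price rises by Ps − P* = 136 − 124 = 12.
So consumers capture 13/25 = 0.52 of each unit of subsidy.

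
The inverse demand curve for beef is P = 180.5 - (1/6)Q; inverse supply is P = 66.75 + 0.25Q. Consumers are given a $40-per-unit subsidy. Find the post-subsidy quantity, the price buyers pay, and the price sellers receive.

Pre-subsidy: 180.5 - (1/6)Q = 66.75 + 0.25Q gives Q* = 273 and P* = 135.
With the rebate, buyers effectively pay Pb = Ps − 40, where Ps is the price sellers receive.
On the curves, Pb = 180.5 - (1/6)Q and Ps = 66.75 + 0.25Q; the wedge Ps − Pb = 40 gives 66.75 + 0.25Q − (180.5 - (1/6)Q) = 40, so Q' = 369.
Then Pb = 180.5 − (1/6)·369 = 119 and Ps = 66.75 + 0.25·369 = 159.

Q' = 369; buyers pay $119; sellers receive $159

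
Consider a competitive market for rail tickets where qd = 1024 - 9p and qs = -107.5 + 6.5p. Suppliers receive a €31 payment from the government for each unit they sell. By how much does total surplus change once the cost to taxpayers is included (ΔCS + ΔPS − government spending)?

Net change in total surplus = -€1813.5

Pre-subsidy: 1024 - 9p = -107.5 + 6.5p gives p* = 73, q* = 367.
With the subsidy, sellers receive ps = pb + 31 for each unit, where pb is the price buyers pay.
Supply in terms of pb becomes qs = -107.5 + 6.5(pb + 31) = 94 + 6.5pb. Setting this equal to demand: 1024 - 9pb = 94 + 6.5pb, so pb = 60.
Sellers receive ps = 60 + 31 = 91; q' = 1024 − 9·60 = 484.
ΔCS = ½(367 + 484)(73 − 60) = 5531.5; ΔPS = ½(367 + 484)(91 − 73) = 7659.
Government spending = 31 × 484 = 15004.
Net change = 5531.5 + 7659 − 15004 = -1813.5. The loss equals the DWL triangle ½·31·117.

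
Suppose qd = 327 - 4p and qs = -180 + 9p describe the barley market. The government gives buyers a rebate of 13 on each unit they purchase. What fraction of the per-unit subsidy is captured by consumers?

Consumer share = 9/13

Pre-subsidy: 327 - 4p = -180 + 9p gives p* = 39, q* = 171.
With the rebate, buyers effectively pay pb = ps − 13, where ps is the price sellers receive.
Demand in terms of ps becomes qd = 327 − 4(ps − 13) = 379 - 4ps. Setting this equal to supply: 379 - 4ps = -180 + 9ps, so ps = 43.
Buyers pay pb = 43 − 13 = 30; q' = -180 + 9·43 = 207.
Buyers' price falls by p* − pb = 39 − 30 = 9; sellers' price rises by ps − p* = 43 − 39 = 4.
So consumers capture 9/13 = 9/13 of each unit of subsidy.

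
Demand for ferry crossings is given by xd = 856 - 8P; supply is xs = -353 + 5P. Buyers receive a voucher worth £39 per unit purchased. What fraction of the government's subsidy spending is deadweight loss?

Pre-subsidy: 856 - 8P = -353 + 5P gives P* = 93, x* = 112.
With the rebate, buyers effectively pay Pb = Ps − 39, where Ps is the price sellers receive.
Demand in terms of Ps becomes xd = 856 − 8(Ps − 39) = 1168 - 8Ps. Setting this equal to supply: 1168 - 8Ps = -353 + 5Ps, so Ps = 117.
Buyers pay Pb = 117 − 39 = 78; x' = -353 + 5·117 = 232.
ΔCS = ½(112 + 232)(93 − 78) = 2580; ΔPS = ½(112 + 232)(117 − 93) = 4128.
Government spending = 39 × 232 = 9048.
DWL = ½ × 39 × (232 − 112) = 2340; fraction = 2340 / 9048 = 15/58.

DWL / government spending = 15/58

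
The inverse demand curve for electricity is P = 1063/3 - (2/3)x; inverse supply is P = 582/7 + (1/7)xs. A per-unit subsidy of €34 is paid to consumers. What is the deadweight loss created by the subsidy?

Pre-subsidy: 1063/3 - (2/3)x = 582/7 + (1/7)x gives x* = 335 and P* = 131.
With the rebate, buyers effectively pay Pb = Ps − 34, where Ps is the price sellers receive.
On the curves, Pb = 1063/3 - (2/3)x and Ps = 582/7 + (1/7)x; the wedge Ps − Pb = 34 gives 582/7 + (1/7)x − (1063/3 - (2/3)x) = 34, so x' = 377.
Then Pb = 1063/3 − (2/3)·377 = 103 and Ps = 582/7 + (1/7)·377 = 137.
The subsidy expands output by 377 − 335 = 42 past the efficient level; on those units the gap between marginal cost and willingness to pay runs from 0 up to 34.
DWL = ½ × 34 × 42 = 714.

Deadweight loss = €714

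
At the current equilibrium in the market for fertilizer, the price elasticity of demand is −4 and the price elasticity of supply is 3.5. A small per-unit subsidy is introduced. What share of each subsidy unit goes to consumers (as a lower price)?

Consumer share = 7/15

For a small subsidy around the equilibrium, the benefit split depends on the relative slopes, which at a point are proportional to the elasticities.
Buyer share = εs/(εs + |εd|) = 3.5/(3.5 + 4) = 7/15; seller share = |εd|/(εs + |εd|) = 8/15.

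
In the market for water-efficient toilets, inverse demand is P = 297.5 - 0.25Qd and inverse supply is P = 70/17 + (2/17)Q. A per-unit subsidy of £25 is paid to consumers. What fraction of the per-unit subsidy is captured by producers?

Producer share = 0.32

Pre-subsidy: 297.5 - 0.25Q = 70/17 + (2/17)Q gives Q* = 798 and P* = 98.
With the rebate, buyers effectively pay Pb = Ps − 25, where Ps is the price sellers receive.
On the curves, Pb = 297.5 - 0.25Q and Ps = 70/17 + (2/17)Q; the wedge Ps − Pb = 25 gives 70/17 + (2/17)Q − (297.5 - 0.25Q) = 25, so Q' = 866.
Then Pb = 297.5 − 0.25·866 = 81 and Ps = 70/17 + (2/17)·866 = 106.
Buyers' price falls by P* − Pb = 98 − 81 = 17; sellers' price rises by Ps − P* = 106 − 98 = 8.
So producers capture 8/25 = 0.32 of each unit of subsidy.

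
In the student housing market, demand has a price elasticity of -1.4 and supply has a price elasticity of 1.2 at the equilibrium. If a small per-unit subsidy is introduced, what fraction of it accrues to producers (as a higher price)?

Producer share = 7/13

For a small subsidy around the equilibrium, the benefit split depends on the relative slopes, which at a point are proportional to the elasticities.
Buyer share = εs/(εs + |εd|) = 1.2/(1.2 + 1.4) = 6/13; seller share = |εd|/(εs + |εd|) = 7/13.
So producers capture 7/13 of the subsidy.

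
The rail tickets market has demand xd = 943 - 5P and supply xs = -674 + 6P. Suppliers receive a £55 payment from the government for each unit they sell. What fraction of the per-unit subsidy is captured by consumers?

Consumer share = 6/11

Pre-subsidy: 943 - 5P = -674 + 6P gives P* = 147, x* = 208.
With the subsidy, sellers receive Ps = Pb + 55 for each unit, where Pb is the price buyers pay.
Supply in terms of Pb becomes xs = -674 + 6(Pb + 55) = -344 + 6Pb. Setting this equal to demand: 943 - 5Pb = -344 + 6Pb, so Pb = 117.
Sellers receive Ps = 117 + 55 = 172; x' = 943 − 5·117 = 358.
Buyers' price falls by P* − Pb = 147 − 117 = 30; sellers' price rises by Ps − P* = 172 − 147 = 25.
So consumers capture 30/55 = 6/11 of each unit of subsidy.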